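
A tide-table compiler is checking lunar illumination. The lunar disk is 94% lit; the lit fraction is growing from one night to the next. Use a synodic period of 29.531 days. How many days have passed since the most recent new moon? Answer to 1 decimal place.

From f = (1 − cos θ)/2: cos θ = 1 − 2×0.94 = -0.880; arccos → 151.6°.
Waxing ⇒ before full, so θ = 151.6°.
Age = 29.531 × 151.6°/360° ≈ 12.44 days.

12.4 days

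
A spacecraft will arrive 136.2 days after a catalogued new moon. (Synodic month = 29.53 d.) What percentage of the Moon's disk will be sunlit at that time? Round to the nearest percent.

136.2/29.53 = 4.612 lunations, so 4 complete cycles and 18.08 d into the next.
Elongation θ = 360° × 18.08/29.53 ≈ 220.4°.
With cos θ = (-0.761), the lit fraction is (1 − (-0.761))/2 ≈ 0.881, so 88%.

88%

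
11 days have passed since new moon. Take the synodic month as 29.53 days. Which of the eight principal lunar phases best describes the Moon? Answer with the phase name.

waxing gibbous

θ ≈ 360° × 11/29.53 = 134°, which falls in the waxing gibbous sector.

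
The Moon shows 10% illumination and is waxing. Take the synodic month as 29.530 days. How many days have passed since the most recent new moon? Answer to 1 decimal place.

Invert f = (1 − cos θ)/2 to get cos θ = 1 − 2(0.10) = 0.800, hence θ₀ = arccos 0.800 = 36.9°.
The Moon is waxing (0°–180°), so θ = 36.9° directly.
At 360°/29.530 d per day, 36.9° corresponds to 3.02 days.

3.0 days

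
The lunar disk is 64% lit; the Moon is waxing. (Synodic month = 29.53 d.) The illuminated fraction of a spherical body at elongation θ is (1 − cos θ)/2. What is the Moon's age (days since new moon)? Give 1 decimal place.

Invert f = (1 − cos θ)/2 to get cos θ = 1 − 2(0.64) = -0.280, hence θ₀ = arccos -0.280 = 106.3°.
The Moon is waxing (0°–180°), so θ = 106.3° directly.
Age = 29.53 × 106.3°/360° ≈ 8.72 days.

8.7 days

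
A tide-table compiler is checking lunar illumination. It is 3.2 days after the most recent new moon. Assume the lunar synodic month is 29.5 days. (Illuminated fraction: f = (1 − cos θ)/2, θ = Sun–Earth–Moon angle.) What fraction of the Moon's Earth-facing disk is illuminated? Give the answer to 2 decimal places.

0.11

Elongation θ = 360° × 3.2/29.5 ≈ 39.1°.
With cos θ = 0.777, the lit fraction is (1 − 0.777)/2 ≈ 0.112.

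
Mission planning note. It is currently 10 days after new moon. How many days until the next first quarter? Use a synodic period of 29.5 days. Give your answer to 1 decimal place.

26.9 days

First quarter is 0.25 of the way through the cycle: age 0.25 × 29.5 = 7.375 d.
This lunation's first quarter (7.375 d) has passed, so add one period: 36.875 − 10 = 26.875 days.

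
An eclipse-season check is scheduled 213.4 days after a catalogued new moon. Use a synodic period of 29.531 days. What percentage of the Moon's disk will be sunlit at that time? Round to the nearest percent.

213.4 d spans 7 complete synodic months (7 × 29.531 = 206.72 d) plus 6.68 d.
The Moon has covered 6.68/29.531 of its cycle, so θ ≈ 360° × 6.68/29.531 = 81.5°.
With cos θ = 0.148, the lit fraction is (1 − 0.148)/2 ≈ 0.426, so 43%.

43%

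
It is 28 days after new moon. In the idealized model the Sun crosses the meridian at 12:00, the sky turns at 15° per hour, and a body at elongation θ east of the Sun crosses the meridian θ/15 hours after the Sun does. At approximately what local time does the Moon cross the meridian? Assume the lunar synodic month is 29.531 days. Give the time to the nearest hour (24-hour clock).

Elongation θ = 360° × 28/29.531 ≈ 341.3°.
The Moon trails the Sun by θ/15 = 341.3/15 ≈ 22.76 hours.
12:00 + 22.76 h ≈ 10:45 → 11:00 to the nearest hour.

11:00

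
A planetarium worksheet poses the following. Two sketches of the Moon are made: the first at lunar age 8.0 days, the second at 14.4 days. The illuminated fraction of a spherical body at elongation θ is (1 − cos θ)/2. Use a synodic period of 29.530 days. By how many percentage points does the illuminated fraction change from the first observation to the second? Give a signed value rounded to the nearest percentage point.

First observation: θ = 360°·8.0/29.530 = 97.5°, so f = 0.566.
Second observation: θ = 175.6°, f = 0.998.
Δf = 0.998 − 0.566 = +0.433, i.e. +43 pp.

+43 percentage points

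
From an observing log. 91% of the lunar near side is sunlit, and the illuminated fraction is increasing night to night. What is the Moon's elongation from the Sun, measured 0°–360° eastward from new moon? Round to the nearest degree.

145°

Invert f = (1 − cos θ)/2 to get cos θ = 1 − 2(0.91) = -0.820, hence θ₀ = arccos -0.820 = 145.1°.
The Moon is waxing (0°–180°), so θ = 145.1° directly.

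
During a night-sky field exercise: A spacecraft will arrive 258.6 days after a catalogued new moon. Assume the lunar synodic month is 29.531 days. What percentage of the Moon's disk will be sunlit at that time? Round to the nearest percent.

258.6 d spans 8 complete synodic months (8 × 29.531 = 236.25 d) plus 22.35 d.
Elongation θ = 360° × 22.35/29.531 ≈ 272.5°.
cos 272.5° = 0.043, so f = (1 − 0.043)/2 = 0.478, so 48%.

48%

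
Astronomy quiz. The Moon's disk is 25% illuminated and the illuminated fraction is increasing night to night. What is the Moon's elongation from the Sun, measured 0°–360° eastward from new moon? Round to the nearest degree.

cos θ = 1 − 2f = 0.500, giving a principal value of 60.0°.
Before full moon the principal value applies: θ = 60.0°.

60°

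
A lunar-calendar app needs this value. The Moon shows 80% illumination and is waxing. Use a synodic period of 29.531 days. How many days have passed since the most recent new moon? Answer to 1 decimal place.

10.4 days

Invert f = (1 − cos θ)/2 to get cos θ = 1 − 2(0.80) = -0.600, hence θ₀ = arccos -0.600 = 126.9°.
Before full moon the principal value applies: θ = 126.9°.
At 360°/29.531 d per day, 126.9° corresponds to 10.41 days.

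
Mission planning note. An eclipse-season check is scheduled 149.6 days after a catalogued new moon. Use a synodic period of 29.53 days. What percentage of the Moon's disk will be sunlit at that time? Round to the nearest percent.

149.6 d spans 5 complete synodic months (5 × 29.53 = 147.65 d) plus 1.95 d.
The Moon has covered 1.95/29.53 of its cycle, so θ ≈ 360° × 1.95/29.53 = 23.8°.
Illuminated fraction = (1 − cos 23.8°)/2 = (1 − 0.915)/2 ≈ 0.042, so 4%.

4%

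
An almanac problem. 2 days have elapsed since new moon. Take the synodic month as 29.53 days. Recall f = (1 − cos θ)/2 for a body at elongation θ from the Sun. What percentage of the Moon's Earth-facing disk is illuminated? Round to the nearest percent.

Elongation θ = 360° × 2/29.53 ≈ 24.4°.
cos 24.4° = 0.911, so f = (1 − 0.911)/2 = 0.045, so 4%.

4%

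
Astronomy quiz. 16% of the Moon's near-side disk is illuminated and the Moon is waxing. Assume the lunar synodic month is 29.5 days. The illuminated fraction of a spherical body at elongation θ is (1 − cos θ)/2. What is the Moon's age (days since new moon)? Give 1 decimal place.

From f = (1 − cos θ)/2: cos θ = 1 − 2×0.16 = 0.680; arccos → 47.2°.
Before full moon the principal value applies: θ = 47.2°.
That fraction of the synodic month is 47.2/360 × 29.5 d ≈ 3.86 d.

3.9 days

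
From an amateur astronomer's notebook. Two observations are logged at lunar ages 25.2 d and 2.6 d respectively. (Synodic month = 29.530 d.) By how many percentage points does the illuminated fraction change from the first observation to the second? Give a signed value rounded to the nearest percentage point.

θ₁ = 360° × 25.2/29.530 = 307.2°, f₁ = (1 − cos θ₁)/2 = 0.198.
θ₂ = 360° × 2.6/29.530 = 31.7°, f₂ = (1 − cos θ₂)/2 = 0.075.
Change = f₂ − f₁ = -0.123 → -12 percentage points.

-12 pp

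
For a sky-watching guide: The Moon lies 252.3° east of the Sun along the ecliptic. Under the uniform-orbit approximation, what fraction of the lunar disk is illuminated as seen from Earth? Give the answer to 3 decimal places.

0.652

cos 252.3° = (-0.304), so f = (1 − (-0.304))/2 = 0.652.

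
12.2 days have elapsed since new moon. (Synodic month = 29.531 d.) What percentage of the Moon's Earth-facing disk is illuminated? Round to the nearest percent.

Phase angle: θ = 360°·(12.2 d)/(29.531 d) = 148.7°.
With cos θ = (-0.855), the lit fraction is (1 − (-0.855))/2 ≈ 0.927, so 93%.

93%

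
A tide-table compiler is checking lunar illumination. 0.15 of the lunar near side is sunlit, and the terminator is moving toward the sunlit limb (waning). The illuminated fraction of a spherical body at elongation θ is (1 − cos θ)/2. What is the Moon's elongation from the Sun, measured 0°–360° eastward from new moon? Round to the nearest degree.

314°

From f = (1 − cos θ)/2: cos θ = 1 − 2×0.15 = 0.700; arccos → 45.6°.
Waning ⇒ past full, so θ = 360° − 45.6° = 314.4°.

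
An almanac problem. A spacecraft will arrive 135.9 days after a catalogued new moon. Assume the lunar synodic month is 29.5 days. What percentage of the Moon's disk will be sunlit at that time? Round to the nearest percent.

89%

135.9 d spans 4 complete synodic months (4 × 29.5 = 118.00 d) plus 17.90 d.
Elongation θ = 360° × 17.90/29.5 ≈ 218.4°.
Illuminated fraction = (1 − cos 218.4°)/2 = (1 − (-0.783))/2 ≈ 0.892, so 89%.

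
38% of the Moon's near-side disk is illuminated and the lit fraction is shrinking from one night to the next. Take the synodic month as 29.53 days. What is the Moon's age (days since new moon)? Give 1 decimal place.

23.3 days

cos θ = 1 − 2f = 0.240, giving a principal value of 76.1°.
A waning Moon lies in 180°–360°, so θ = 360° − 76.1° = 283.9°.
Age = 29.53 × 283.9°/360° ≈ 23.29 days.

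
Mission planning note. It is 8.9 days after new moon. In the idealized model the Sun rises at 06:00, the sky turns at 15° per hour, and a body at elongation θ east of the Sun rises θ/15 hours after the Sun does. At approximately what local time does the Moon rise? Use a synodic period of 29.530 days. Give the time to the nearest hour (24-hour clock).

13:00

The Moon has covered 8.9/29.530 of its cycle, so θ ≈ 360° × 8.9/29.530 = 108.5°.
The Moon trails the Sun by θ/15 = 108.5/15 ≈ 7.23 hours.
06:00 + 7.23 h ≈ 13:14 → 13:00 to the nearest hour.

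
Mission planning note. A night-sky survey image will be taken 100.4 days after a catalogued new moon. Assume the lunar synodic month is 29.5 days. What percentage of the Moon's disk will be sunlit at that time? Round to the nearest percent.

91%

100.4/29.5 = 3.403 lunations, so 3 complete cycles and 11.90 d into the next.
Elongation θ = 360° × 11.90/29.5 ≈ 145.2°.
With cos θ = (-0.821), the lit fraction is (1 − (-0.821))/2 ≈ 0.911, so 91%.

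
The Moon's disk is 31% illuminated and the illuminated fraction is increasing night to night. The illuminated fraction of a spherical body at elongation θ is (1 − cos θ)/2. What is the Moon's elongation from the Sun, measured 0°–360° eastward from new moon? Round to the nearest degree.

68°

Invert f = (1 − cos θ)/2 to get cos θ = 1 − 2(0.31) = 0.380, hence θ₀ = arccos 0.380 = 67.7°.
Before full moon the principal value applies: θ = 67.7°.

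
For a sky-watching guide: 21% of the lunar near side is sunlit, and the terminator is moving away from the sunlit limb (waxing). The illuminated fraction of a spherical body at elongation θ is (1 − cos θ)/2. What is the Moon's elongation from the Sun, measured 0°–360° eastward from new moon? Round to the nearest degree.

From f = (1 − cos θ)/2: cos θ = 1 − 2×0.21 = 0.580; arccos → 54.5°.
Before full moon the principal value applies: θ = 54.5°.

55°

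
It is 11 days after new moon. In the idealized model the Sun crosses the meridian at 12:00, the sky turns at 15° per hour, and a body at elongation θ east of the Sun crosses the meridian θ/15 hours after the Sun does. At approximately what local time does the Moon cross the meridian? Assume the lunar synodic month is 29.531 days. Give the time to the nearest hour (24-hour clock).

The Moon has covered 11/29.531 of its cycle, so θ ≈ 360° × 11/29.531 = 134.1°.
The Moon trails the Sun by θ/15 = 134.1/15 ≈ 8.94 hours.
12:00 + 8.94 h ≈ 20:56 → 21:00 to the nearest hour.

21:00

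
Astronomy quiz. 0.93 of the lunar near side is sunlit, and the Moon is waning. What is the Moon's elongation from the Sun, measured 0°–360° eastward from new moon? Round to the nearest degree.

211°

Invert f = (1 − cos θ)/2 to get cos θ = 1 − 2(0.93) = -0.860, hence θ₀ = arccos -0.860 = 149.3°.
Since the Moon is past full (waning), take the reflex angle: θ = 360° − 149.3° = 210.7°.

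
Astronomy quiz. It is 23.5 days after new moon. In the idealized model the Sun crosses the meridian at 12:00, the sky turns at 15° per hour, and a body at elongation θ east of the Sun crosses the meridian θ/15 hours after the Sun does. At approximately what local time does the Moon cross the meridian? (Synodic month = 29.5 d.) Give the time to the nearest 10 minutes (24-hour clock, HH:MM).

07:10

Phase angle: θ = 360°·(23.5 d)/(29.5 d) = 286.8°.
At 15° of sky rotation per hour, 286.8° corresponds to a 19.12 h lag.
12:00 + 19.119 h ≈ 07:07 → 07:10 to the nearest ten minutes.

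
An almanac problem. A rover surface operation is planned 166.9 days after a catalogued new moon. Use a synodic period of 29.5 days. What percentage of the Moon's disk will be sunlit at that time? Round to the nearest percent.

166.9 d spans 5 complete synodic months (5 × 29.5 = 147.50 d) plus 19.40 d.
Elongation θ = 360° × 19.40/29.5 ≈ 236.7°.
Illuminated fraction = (1 − cos 236.7°)/2 = (1 − (-0.548))/2 ≈ 0.774, so 77%.

77%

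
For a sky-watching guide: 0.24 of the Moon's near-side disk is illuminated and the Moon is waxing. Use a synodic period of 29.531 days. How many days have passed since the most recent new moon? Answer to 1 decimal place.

4.8 days

From f = (1 − cos θ)/2: cos θ = 1 − 2×0.24 = 0.520; arccos → 58.7°.
The Moon is waxing (0°–180°), so θ = 58.7° directly.
That fraction of the synodic month is 58.7/360 × 29.531 d ≈ 4.81 d.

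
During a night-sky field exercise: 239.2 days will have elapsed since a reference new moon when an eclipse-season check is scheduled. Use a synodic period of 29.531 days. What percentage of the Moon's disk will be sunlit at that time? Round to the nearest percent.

239.2/29.531 = 8.100 lunations, so 8 complete cycles and 2.95 d into the next.
Elongation θ = 360° × 2.95/29.531 ≈ 36.0°.
Illuminated fraction = (1 − cos 36.0°)/2 = (1 − 0.809)/2 ≈ 0.095, so 10%.

10%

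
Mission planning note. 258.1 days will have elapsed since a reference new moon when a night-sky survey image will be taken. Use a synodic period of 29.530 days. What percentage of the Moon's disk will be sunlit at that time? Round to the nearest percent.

258.1/29.530 = 8.740 lunations, so 8 complete cycles and 21.86 d into the next.
Phase angle: θ = 360°·(21.86 d)/(29.530 d) = 266.5°.
Illuminated fraction = (1 − cos 266.5°)/2 = (1 − (-0.061))/2 ≈ 0.531, so 53%.

53%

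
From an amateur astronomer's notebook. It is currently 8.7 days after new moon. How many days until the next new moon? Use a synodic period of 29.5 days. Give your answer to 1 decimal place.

20.8 days

One full lunation from the last new moon is 29.5 d; remaining = 29.5 − 8.7 = 20.800 d.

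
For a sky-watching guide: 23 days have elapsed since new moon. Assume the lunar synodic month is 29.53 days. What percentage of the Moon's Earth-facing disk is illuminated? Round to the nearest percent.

41%

Elongation θ = 360° × 23/29.53 ≈ 280.4°.
With cos θ = 0.180, the lit fraction is (1 − 0.180)/2 ≈ 0.410, so 41%.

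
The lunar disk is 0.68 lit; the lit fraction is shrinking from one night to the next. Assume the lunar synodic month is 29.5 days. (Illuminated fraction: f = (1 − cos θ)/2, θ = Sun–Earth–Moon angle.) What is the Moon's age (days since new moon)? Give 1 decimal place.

From f = (1 − cos θ)/2: cos θ = 1 − 2×0.68 = -0.360; arccos → 111.1°.
Since the Moon is past full (waning), take the reflex angle: θ = 360° − 111.1° = 248.9°.
At 360°/29.5 d per day, 248.9° corresponds to 20.40 days.

20.4 days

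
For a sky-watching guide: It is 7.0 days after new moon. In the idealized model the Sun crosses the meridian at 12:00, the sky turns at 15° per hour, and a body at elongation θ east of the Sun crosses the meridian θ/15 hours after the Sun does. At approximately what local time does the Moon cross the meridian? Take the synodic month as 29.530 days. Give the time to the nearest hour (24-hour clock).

Phase angle: θ = 360°·(7.0 d)/(29.530 d) = 85.3°.
At 15° of sky rotation per hour, 85.3° corresponds to a 5.69 h lag.
12:00 + 5.69 h ≈ 17:41 → 18:00 to the nearest hour.

18:00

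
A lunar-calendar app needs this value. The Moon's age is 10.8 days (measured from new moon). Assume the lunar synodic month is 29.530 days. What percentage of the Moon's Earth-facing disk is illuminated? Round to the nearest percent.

83%

Elongation θ = 360° × 10.8/29.530 ≈ 131.7°.
cos 131.7° = (-0.665), so f = (1 − (-0.665))/2 = 0.832, so 83%.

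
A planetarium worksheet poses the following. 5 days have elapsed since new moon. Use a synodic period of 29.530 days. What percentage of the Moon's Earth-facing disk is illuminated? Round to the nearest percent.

Phase angle: θ = 360°·(5 d)/(29.530 d) = 61.0°.
With cos θ = 0.485, the lit fraction is (1 − 0.485)/2 ≈ 0.257, so 26%.

26%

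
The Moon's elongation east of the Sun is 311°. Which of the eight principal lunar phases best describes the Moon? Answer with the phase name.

waning crescent

The waning crescent sector spans roughly 292°–338°; 311° falls inside it.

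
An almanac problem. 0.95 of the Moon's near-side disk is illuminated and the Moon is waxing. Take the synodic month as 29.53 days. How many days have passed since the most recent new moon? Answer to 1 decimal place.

12.6 days

cos θ = 1 − 2f = -0.900, giving a principal value of 154.2°.
Waxing ⇒ before full, so θ = 154.2°.
Age = 29.53 × 154.2°/360° ≈ 12.65 days.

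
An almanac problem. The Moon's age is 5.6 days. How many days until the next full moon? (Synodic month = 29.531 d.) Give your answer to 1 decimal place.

9.2 days

Full moon is 0.5 of the way through the cycle: age 0.5 × 29.531 = 14.765 d.
So 9.165 days remain (14.765 − 5.6).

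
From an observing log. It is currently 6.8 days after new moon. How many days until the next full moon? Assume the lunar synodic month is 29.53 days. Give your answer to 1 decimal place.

Full moon is 0.5 of the way through the cycle: age 0.5 × 29.53 = 14.765 d.
So 7.965 days remain (14.765 − 6.8).

8.0 days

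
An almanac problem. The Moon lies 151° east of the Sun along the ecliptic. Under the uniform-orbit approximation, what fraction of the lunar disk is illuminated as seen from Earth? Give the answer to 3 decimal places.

f = (1 − cos 151°)/2 = (1 − (-0.875))/2 ≈ 0.937.

0.937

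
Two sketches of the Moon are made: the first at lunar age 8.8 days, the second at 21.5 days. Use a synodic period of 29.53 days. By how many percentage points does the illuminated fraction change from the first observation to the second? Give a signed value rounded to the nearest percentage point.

-8 percentage points

First observation: θ = 360°·8.8/29.53 = 107.3°, so f = 0.649.
Second observation: θ = 262.1°, f = 0.569.
Δf = 0.569 − 0.649 = -0.080, i.e. -8 pp.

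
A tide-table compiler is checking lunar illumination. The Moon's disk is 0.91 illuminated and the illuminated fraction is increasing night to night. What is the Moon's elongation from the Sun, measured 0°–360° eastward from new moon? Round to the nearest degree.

145°

Invert f = (1 − cos θ)/2 to get cos θ = 1 − 2(0.91) = -0.820, hence θ₀ = arccos -0.820 = 145.1°.
Waxing ⇒ before full, so θ = 145.1°.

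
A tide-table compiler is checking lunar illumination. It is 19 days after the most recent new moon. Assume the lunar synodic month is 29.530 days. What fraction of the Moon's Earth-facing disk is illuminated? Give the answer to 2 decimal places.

Phase angle: θ = 360°·(19 d)/(29.530 d) = 231.6°.
cos 231.6° = (-0.621), so f = (1 − (-0.621))/2 = 0.810.

0.81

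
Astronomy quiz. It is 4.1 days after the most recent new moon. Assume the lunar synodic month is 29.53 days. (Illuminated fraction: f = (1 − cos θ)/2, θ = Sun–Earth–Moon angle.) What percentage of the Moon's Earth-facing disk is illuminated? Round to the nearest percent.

18%

Elongation θ = 360° × 4.1/29.53 ≈ 50.0°.
With cos θ = 0.643, the lit fraction is (1 − 0.643)/2 ≈ 0.178, so 18%.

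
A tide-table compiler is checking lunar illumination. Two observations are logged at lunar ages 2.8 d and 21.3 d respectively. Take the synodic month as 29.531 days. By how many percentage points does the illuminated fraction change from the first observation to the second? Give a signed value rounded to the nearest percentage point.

θ₁ = 360° × 2.8/29.531 = 34.1°, f₁ = (1 − cos θ₁)/2 = 0.086.
θ₂ = 360° × 21.3/29.531 = 259.7°, f₂ = (1 − cos θ₂)/2 = 0.590.
Change = f₂ − f₁ = +0.504 → +50 percentage points.

+50 pp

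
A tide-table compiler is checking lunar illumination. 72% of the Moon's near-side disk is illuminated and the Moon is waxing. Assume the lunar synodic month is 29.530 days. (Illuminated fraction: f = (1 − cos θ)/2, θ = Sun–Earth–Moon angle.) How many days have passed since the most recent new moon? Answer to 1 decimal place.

Invert f = (1 − cos θ)/2 to get cos θ = 1 − 2(0.72) = -0.440, hence θ₀ = arccos -0.440 = 116.1°.
Waxing ⇒ before full, so θ = 116.1°.
At 360°/29.530 d per day, 116.1° corresponds to 9.52 days.

9.5 days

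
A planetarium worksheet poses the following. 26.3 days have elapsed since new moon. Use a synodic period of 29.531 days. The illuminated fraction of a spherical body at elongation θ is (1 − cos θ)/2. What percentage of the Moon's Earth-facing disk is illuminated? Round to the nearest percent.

11%

Elongation θ = 360° × 26.3/29.531 ≈ 320.6°.
Illuminated fraction = (1 − cos 320.6°)/2 = (1 − 0.773)/2 ≈ 0.114, so 11%.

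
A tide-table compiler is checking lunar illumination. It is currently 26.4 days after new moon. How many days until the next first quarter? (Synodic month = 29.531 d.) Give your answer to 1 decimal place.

First quarter is 0.25 of the way through the cycle: age 0.25 × 29.531 = 7.383 d.
Already past this cycle's first quarter; the next is at 7.383 + 29.531 = 36.914 d, so 36.914 − 26.4 = 10.514 days.

10.5 days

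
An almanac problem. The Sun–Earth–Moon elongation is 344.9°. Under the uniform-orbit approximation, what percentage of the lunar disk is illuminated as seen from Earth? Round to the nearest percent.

cos 344.9° = 0.965, so f = (1 − 0.965)/2 = 0.017, i.e. 2%.

2%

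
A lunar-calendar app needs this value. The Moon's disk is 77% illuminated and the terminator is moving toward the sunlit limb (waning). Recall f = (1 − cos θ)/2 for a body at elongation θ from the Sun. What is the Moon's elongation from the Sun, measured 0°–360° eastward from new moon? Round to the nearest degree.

cos θ = 1 − 2f = -0.540, giving a principal value of 122.7°.
Since the Moon is past full (waning), take the reflex angle: θ = 360° − 122.7° = 237.3°.

237°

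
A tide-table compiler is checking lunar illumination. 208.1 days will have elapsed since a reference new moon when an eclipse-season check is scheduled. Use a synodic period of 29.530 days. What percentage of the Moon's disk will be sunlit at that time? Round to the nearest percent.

2%

208.1/29.530 = 7.047 lunations, so 7 complete cycles and 1.39 d into the next.
Elongation θ = 360° × 1.39/29.530 ≈ 16.9°.
With cos θ = 0.957, the lit fraction is (1 − 0.957)/2 ≈ 0.022, so 2%.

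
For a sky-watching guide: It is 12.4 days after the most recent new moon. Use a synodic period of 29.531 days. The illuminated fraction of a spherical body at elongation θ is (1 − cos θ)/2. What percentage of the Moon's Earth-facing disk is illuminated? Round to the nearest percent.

Phase angle: θ = 360°·(12.4 d)/(29.531 d) = 151.2°.
cos 151.2° = (-0.876), so f = (1 − (-0.876))/2 = 0.938, so 94%.

94%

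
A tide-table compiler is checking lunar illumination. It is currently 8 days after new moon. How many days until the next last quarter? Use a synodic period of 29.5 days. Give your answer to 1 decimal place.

Last quarter is 0.75 of the way through the cycle: age 0.75 × 29.5 = 22.125 d.
That is 22.125 − 8 = 14.125 days ahead.

14.1 days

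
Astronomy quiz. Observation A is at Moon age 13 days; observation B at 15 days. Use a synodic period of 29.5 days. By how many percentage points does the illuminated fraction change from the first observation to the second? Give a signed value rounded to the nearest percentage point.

+3 pp

θ₁ = 360° × 13/29.5 = 158.6°, f₁ = (1 − cos θ₁)/2 = 0.966.
θ₂ = 360° × 15/29.5 = 183.1°, f₂ = (1 − cos θ₂)/2 = 0.999.
Change = f₂ − f₁ = +0.034 → +3 percentage points.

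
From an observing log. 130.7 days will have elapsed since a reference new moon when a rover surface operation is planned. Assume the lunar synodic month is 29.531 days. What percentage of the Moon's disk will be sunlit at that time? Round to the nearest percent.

130.7/29.531 = 4.426 lunations, so 4 complete cycles and 12.58 d into the next.
Phase angle: θ = 360°·(12.58 d)/(29.531 d) = 153.3°.
cos 153.3° = (-0.893), so f = (1 − (-0.893))/2 = 0.947, so 95%.

95%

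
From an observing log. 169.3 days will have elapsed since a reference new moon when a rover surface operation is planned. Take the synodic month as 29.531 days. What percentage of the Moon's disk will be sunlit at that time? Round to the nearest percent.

55%

Reduce mod P: 169.3 − 5×29.531 = 21.65 d into the current lunation.
The Moon has covered 21.65/29.531 of its cycle, so θ ≈ 360° × 21.65/29.531 = 263.9°.
With cos θ = (-0.107), the lit fraction is (1 − (-0.107))/2 ≈ 0.553, so 55%.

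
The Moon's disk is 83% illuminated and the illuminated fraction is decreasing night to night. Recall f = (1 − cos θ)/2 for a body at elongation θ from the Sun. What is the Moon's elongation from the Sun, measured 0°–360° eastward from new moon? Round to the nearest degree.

229°

From f = (1 − cos θ)/2: cos θ = 1 − 2×0.83 = -0.660; arccos → 131.3°.
Waning ⇒ past full, so θ = 360° − 131.3° = 228.7°.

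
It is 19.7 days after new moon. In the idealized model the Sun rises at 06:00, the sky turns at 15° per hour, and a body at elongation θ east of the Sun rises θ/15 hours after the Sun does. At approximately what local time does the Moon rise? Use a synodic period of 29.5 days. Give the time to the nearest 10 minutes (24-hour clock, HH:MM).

22:00

Elongation θ = 360° × 19.7/29.5 ≈ 240.4°.
Delay after the Sun = 240.4° / (15°/h) ≈ 16.03 h.
06:00 + 16.027 h ≈ 22:02 → 22:00 to the nearest ten minutes.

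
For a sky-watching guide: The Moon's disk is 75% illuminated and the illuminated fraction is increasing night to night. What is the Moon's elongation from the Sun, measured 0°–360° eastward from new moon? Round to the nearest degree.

120°

From f = (1 − cos θ)/2: cos θ = 1 − 2×0.75 = -0.500; arccos → 120.0°.
Before full moon the principal value applies: θ = 120.0°.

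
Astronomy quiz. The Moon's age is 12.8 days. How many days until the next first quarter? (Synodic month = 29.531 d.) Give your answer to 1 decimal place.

24.1 days

First quarter occurs at elongation 90°, i.e. at age 29.531 × 90/360 = 7.383 d.
Already past this cycle's first quarter; the next is at 7.383 + 29.531 = 36.914 d, so 36.914 − 12.8 = 24.114 days.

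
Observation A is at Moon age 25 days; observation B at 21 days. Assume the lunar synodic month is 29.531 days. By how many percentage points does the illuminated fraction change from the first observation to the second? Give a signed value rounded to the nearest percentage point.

+41 pp

θ₁ = 360° × 25/29.531 = 304.8°, f₁ = (1 − cos θ₁)/2 = 0.215.
θ₂ = 360° × 21/29.531 = 256.0°, f₂ = (1 − cos θ₂)/2 = 0.621.
Change = f₂ − f₁ = +0.406 → +41 percentage points.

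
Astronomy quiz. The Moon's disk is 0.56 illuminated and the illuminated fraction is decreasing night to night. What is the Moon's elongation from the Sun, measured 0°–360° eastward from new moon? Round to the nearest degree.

263°

cos θ = 1 − 2f = -0.120, giving a principal value of 96.9°.
Since the Moon is past full (waning), take the reflex angle: θ = 360° − 96.9° = 263.1°.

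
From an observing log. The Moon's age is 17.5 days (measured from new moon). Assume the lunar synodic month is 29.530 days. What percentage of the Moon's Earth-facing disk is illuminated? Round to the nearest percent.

Elongation θ = 360° × 17.5/29.530 ≈ 213.3°.
Illuminated fraction = (1 − cos 213.3°)/2 = (1 − (-0.835))/2 ≈ 0.918, so 92%.

92%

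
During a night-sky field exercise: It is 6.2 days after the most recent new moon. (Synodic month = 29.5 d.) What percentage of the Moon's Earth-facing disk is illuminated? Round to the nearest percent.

38%

Phase angle: θ = 360°·(6.2 d)/(29.5 d) = 75.7°.
cos 75.7° = 0.248, so f = (1 − 0.248)/2 = 0.376, so 38%.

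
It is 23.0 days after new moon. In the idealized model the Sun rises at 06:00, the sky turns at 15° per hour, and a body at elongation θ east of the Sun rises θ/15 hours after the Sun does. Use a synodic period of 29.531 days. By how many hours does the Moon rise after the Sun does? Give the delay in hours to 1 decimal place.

The Moon has covered 23.0/29.531 of its cycle, so θ ≈ 360° × 23.0/29.531 = 280.4°.
At 15° of sky rotation per hour, 280.4° corresponds to a 18.69 h lag.
So the Moon rises 18.69 h after the Sun.

18.7 h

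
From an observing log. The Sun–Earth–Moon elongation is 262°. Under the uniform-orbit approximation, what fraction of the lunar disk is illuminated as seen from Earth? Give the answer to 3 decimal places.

f = (1 − cos 262°)/2 = (1 − (-0.139))/2 ≈ 0.570.

0.570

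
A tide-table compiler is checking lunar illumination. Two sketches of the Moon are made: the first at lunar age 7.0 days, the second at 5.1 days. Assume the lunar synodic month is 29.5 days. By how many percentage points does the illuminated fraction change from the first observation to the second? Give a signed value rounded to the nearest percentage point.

θ₁ = 360° × 7.0/29.5 = 85.4°, f₁ = (1 − cos θ₁)/2 = 0.460.
θ₂ = 360° × 5.1/29.5 = 62.2°, f₂ = (1 − cos θ₂)/2 = 0.267.
Change = f₂ − f₁ = -0.193 → -19 percentage points.

-19 percentage points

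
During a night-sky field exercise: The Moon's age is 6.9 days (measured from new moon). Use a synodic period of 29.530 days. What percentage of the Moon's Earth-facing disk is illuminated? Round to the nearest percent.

Phase angle: θ = 360°·(6.9 d)/(29.530 d) = 84.1°.
Illuminated fraction = (1 − cos 84.1°)/2 = (1 − 0.102)/2 ≈ 0.449, so 45%.

45%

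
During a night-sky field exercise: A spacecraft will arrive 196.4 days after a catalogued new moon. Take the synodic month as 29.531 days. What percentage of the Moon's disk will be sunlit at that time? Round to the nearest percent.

79%

196.4/29.531 = 6.651 lunations, so 6 complete cycles and 19.21 d into the next.
Elongation θ = 360° × 19.21/29.531 ≈ 234.2°.
cos 234.2° = (-0.585), so f = (1 − (-0.585))/2 = 0.792, so 79%.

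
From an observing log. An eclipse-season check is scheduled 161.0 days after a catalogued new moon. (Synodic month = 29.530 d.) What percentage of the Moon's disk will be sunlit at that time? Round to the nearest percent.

161.0/29.530 = 5.452 lunations, so 5 complete cycles and 13.35 d into the next.
The Moon has covered 13.35/29.530 of its cycle, so θ ≈ 360° × 13.35/29.530 = 162.7°.
Illuminated fraction = (1 − cos 162.7°)/2 = (1 − (-0.955))/2 ≈ 0.978, so 98%.

98%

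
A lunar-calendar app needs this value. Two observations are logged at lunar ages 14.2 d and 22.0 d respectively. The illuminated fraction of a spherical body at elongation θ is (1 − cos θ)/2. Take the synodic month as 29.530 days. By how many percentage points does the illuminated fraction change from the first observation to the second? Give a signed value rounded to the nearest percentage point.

-48 pp

First observation: θ = 360°·14.2/29.530 = 173.1°, so f = 0.996.
Second observation: θ = 268.2°, f = 0.516.
Δf = 0.516 − 0.996 = -0.481, i.e. -48 pp.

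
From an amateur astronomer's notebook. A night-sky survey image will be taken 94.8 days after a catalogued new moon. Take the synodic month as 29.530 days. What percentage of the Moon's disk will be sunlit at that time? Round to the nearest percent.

94.8/29.530 = 3.210 lunations, so 3 complete cycles and 6.21 d into the next.
The Moon has covered 6.21/29.530 of its cycle, so θ ≈ 360° × 6.21/29.530 = 75.7°.
With cos θ = 0.247, the lit fraction is (1 − 0.247)/2 ≈ 0.377, so 38%.

38%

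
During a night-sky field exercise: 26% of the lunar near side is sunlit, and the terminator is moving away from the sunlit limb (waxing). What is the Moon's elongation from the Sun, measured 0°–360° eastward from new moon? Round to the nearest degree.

From f = (1 − cos θ)/2: cos θ = 1 − 2×0.26 = 0.480; arccos → 61.3°.
Before full moon the principal value applies: θ = 61.3°.

61°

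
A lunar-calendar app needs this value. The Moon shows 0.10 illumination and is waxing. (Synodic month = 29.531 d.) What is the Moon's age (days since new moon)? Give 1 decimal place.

3.0 days

Invert f = (1 − cos θ)/2 to get cos θ = 1 − 2(0.10) = 0.800, hence θ₀ = arccos 0.800 = 36.9°.
Before full moon the principal value applies: θ = 36.9°.
Age = 29.531 × 36.9°/360° ≈ 3.02 days.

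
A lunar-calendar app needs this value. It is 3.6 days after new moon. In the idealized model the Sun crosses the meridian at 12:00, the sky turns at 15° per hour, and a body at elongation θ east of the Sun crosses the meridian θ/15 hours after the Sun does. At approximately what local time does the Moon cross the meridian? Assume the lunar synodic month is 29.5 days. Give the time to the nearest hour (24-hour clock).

Elongation θ = 360° × 3.6/29.5 ≈ 43.9°.
Delay after the Sun = 43.9° / (15°/h) ≈ 2.93 h.
12:00 + 2.93 h ≈ 14:56 → 15:00 to the nearest hour.

15:00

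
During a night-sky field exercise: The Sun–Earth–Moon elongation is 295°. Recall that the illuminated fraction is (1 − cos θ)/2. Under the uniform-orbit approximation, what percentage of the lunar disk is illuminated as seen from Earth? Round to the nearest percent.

29%

f = (1 − cos 295°)/2 = (1 − 0.423)/2 ≈ 0.289, i.e. 29%.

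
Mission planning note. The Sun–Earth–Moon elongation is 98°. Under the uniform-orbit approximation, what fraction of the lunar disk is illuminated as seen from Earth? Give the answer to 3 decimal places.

0.570

f = (1 − cos 98°)/2 = (1 − (-0.139))/2 ≈ 0.570.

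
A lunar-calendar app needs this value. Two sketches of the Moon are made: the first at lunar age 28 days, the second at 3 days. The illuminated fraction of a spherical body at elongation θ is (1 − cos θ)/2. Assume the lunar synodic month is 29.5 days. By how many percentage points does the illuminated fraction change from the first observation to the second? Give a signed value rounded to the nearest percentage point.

+7 pp

First observation: θ = 360°·28/29.5 = 341.7°, so f = 0.025.
Second observation: θ = 36.6°, f = 0.099.
Δf = 0.099 − 0.025 = +0.073, i.e. +7 pp.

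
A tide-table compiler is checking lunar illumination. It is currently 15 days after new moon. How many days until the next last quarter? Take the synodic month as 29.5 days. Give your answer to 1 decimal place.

7.1 days

Last quarter occurs at elongation 270°, i.e. at age 29.5 × 270/360 = 22.125 d.
So 7.125 days remain (22.125 − 15).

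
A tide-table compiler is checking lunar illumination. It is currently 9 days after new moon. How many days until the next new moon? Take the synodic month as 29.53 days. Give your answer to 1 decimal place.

The next new moon completes the synodic month: 29.53 − 9 = 20.530 days.

20.5 days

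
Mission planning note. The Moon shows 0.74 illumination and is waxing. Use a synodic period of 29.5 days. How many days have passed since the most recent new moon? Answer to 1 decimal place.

From f = (1 − cos θ)/2: cos θ = 1 − 2×0.74 = -0.480; arccos → 118.7°.
Before full moon the principal value applies: θ = 118.7°.
Age = 29.5 × 118.7°/360° ≈ 9.73 days.

9.7 days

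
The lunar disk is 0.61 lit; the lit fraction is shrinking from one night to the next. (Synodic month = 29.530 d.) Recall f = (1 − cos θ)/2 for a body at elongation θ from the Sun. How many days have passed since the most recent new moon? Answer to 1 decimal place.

cos θ = 1 − 2f = -0.220, giving a principal value of 102.7°.
A waning Moon lies in 180°–360°, so θ = 360° − 102.7° = 257.3°.
That fraction of the synodic month is 257.3/360 × 29.530 d ≈ 21.11 d.

21.1 days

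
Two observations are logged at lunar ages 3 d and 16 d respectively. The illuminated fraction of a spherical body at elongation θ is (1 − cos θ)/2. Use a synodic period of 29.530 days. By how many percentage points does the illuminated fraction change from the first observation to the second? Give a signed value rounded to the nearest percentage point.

θ₁ = 360° × 3/29.530 = 36.6°, f₁ = (1 − cos θ₁)/2 = 0.098.
θ₂ = 360° × 16/29.530 = 195.1°, f₂ = (1 − cos θ₂)/2 = 0.983.
Change = f₂ − f₁ = +0.884 → +88 percentage points.

+88 percentage points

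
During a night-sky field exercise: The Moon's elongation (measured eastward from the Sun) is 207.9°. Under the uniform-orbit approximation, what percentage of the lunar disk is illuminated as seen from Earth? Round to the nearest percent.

94%

Half-versine of 207.9°: (1 − (-0.884))/2 = 0.942, i.e. 94%.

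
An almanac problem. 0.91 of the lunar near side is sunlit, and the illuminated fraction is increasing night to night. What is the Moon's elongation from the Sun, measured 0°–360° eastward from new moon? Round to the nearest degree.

From f = (1 − cos θ)/2: cos θ = 1 − 2×0.91 = -0.820; arccos → 145.1°.
Before full moon the principal value applies: θ = 145.1°.

145°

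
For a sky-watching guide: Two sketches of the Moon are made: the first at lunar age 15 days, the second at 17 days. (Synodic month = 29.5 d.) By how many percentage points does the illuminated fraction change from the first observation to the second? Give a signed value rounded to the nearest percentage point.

-6 percentage points

First observation: θ = 360°·15/29.5 = 183.1°, so f = 0.999.
Second observation: θ = 207.5°, f = 0.944.
Δf = 0.944 − 0.999 = -0.056, i.e. -6 pp.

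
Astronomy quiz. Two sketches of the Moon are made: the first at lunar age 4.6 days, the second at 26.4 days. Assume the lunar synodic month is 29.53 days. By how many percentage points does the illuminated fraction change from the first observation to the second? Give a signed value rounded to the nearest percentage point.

-11 percentage points

First observation: θ = 360°·4.6/29.53 = 56.1°, so f = 0.221.
Second observation: θ = 321.8°, f = 0.107.
Δf = 0.107 − 0.221 = -0.114, i.e. -11 pp.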